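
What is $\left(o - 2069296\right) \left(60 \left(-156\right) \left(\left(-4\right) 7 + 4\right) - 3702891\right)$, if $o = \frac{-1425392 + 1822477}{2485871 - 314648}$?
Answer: $\frac{306420455127820523}{42573} \approx 7.1975 \cdot 10^{12}$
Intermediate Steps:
$o = \frac{397085}{2171223} \approx 0.18289$
$\left(o - 2069296\right) \left(60 \left(-156\right) \left(\left(-4\right) 7 + 4\right) - 3702891\right) = \left(\frac{397085}{2171223} - 2069296\right) \left(60 \left(-156\right) \left(\left(-4\right) 7 + 4\right) - 3702891\right) = - \frac{4492902671923 \left(- 9360 \left(-28 + 4\right) - 3702891\right)}{2171223} = - \frac{4492902671923 \left(\left(-9360\right) \left(-24\right) - 3702891\right)}{2171223} = - \frac{4492902671923 \left(224640 - 3702891\right)}{2171223} = \left(- \frac{4492902671923}{2171223}\right) \left(-3478251\right) = \frac{306420455127820523}{42573}$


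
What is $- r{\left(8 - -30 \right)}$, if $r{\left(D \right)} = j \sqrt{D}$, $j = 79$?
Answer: $- 79 \sqrt{38} \approx -486.99$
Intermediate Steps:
$r{\left(D \right)} = 79 \sqrt{D}$
$- r{\left(8 - -30 \right)} = - 79 \sqrt{8 - -30} = - 79 \sqrt{8 + 30} = - 79 \sqrt{38}$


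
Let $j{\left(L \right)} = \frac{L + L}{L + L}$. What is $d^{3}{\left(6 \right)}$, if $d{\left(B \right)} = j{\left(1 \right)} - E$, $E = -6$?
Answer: $343$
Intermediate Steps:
$j{\left(L \right)} = 1$ ($j{\left(L \right)} = \frac{2 L}{2 L} = 2 L \frac{1}{2 L} = 1$)
$d{\left(B \right)} = 7$ ($d{\left(B \right)} = 1 - -6 = 1 + 6 = 7$)
$d^{3}{\left(6 \right)} = 7^{3} = 343$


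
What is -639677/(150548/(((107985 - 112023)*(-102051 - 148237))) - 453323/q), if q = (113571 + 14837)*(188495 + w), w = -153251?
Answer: -30477063470611340300256/2324635522579 ≈ -1.3110e+10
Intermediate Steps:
q = 4525611552 (q = (113571 + 14837)*(188495 - 153251) = 128408*35244 = 4525611552)
-639677/(150548/(((107985 - 112023)*(-102051 - 148237))) - 453323/q) = -639677/(150548/(((107985 - 112023)*(-102051 - 148237))) - 453323/4525611552) = -639677/(150548/((-4038*(-250288))) - 453323*1/4525611552) = -639677/(150548/1010662944 - 453323/4525611552) = -639677/(150548*(1/1010662944) - 453323/4525611552) = -639677/(37637/252665736 - 453323/4525611552) = -639677/2324635522579/47644457234840928 = -639677*47644457234840928/2324635522579 = -30477063470611340300256/2324635522579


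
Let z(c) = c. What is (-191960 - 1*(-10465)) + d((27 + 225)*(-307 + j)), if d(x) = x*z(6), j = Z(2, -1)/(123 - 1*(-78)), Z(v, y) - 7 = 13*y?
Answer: -43263517/67 ≈ -6.4572e+5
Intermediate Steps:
Z(v, y) = 7 + 13*y
j = -2/67 (j = (7 + 13*(-1))/(123 - 1*(-78)) = (7 - 13)/(123 + 78) = -6/201 = -6*1/201 = -2/67 ≈ -0.029851)
d(x) = 6*x (d(x) = x*6 = 6*x)
(-191960 - 1*(-10465)) + d((27 + 225)*(-307 + j)) = (-191960 - 1*(-10465)) + 6*((27 + 225)*(-307 - 2/67)) = (-191960 + 10465) + 6*(252*(-20571/67)) = -181495 + 6*(-5183892/67) = -181495 - 31103352/67 = -43263517/67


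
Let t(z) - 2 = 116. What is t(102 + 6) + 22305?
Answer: 22423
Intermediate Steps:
t(z) = 118 (t(z) = 2 + 116 = 118)
t(102 + 6) + 22305 = 118 + 22305 = 22423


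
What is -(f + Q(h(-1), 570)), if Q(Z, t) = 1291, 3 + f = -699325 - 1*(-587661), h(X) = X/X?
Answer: 110376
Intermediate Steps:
h(X) = 1
f = -111667 (f = -3 + (-699325 - 1*(-587661)) = -3 + (-699325 + 587661) = -3 - 111664 = -111667)
-(f + Q(h(-1), 570)) = -(-111667 + 1291) = -1*(-110376) = 110376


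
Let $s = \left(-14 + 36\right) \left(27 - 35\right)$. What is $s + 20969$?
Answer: $20793$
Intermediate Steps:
$s = -176$ ($s = 22 \left(-8\right) = -176$)
$s + 20969 = -176 + 20969 = 20793$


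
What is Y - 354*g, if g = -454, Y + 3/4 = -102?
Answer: 642453/4 ≈ 1.6061e+5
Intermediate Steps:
Y = -411/4 (Y = -¾ - 102 = -411/4 ≈ -102.75)
Y - 354*g = -411/4 - 354*(-454) = -411/4 + 160716 = 642453/4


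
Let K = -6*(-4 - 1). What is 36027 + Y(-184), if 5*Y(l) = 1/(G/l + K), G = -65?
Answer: 1006054159/27925 ≈ 36027.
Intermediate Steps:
K = 30 (K = -6*(-5) = 30)
Y(l) = 1/(5*(30 - 65/l)) (Y(l) = 1/(5*(-65/l + 30)) = 1/(5*(30 - 65/l)))
36027 + Y(-184) = 36027 + (1/25)*(-184)/(-13 + 6*(-184)) = 36027 + (1/25)*(-184)/(-13 - 1104) = 36027 + (1/25)*(-184)/(-1117) = 36027 + (1/25)*(-184)*(-1/1117) = 36027 + 184/27925 = 1006054159/27925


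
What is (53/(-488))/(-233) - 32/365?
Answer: -3619183/41501960 ≈ -0.087205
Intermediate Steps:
(53/(-488))/(-233) - 32/365 = (53*(-1/488))*(-1/233) - 32*1/365 = -53/488*(-1/233) - 32/365 = 53/113704 - 32/365 = -3619183/41501960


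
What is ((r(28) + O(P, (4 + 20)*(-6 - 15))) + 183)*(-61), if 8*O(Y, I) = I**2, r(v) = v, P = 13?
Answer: -1949743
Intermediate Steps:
O(Y, I) = I**2/8
((r(28) + O(P, (4 + 20)*(-6 - 15))) + 183)*(-61) = ((28 + ((4 + 20)*(-6 - 15))**2/8) + 183)*(-61) = ((28 + (24*(-21))**2/8) + 183)*(-61) = ((28 + (1/8)*(-504)**2) + 183)*(-61) = ((28 + (1/8)*254016) + 183)*(-61) = ((28 + 31752) + 183)*(-61) = (31780 + 183)*(-61) = 31963*(-61) = -1949743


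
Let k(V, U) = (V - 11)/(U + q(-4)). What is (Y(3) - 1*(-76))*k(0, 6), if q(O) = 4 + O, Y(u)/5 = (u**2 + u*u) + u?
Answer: -1991/6 ≈ -331.83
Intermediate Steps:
Y(u) = 5*u + 10*u**2 (Y(u) = 5*((u**2 + u*u) + u) = 5*((u**2 + u**2) + u) = 5*(2*u**2 + u) = 5*(u + 2*u**2) = 5*u + 10*u**2)
k(V, U) = (-11 + V)/U (k(V, U) = (V - 11)/(U + (4 - 4)) = (-11 + V)/(U + 0) = (-11 + V)/U)
(Y(3) - 1*(-76))*k(0, 6) = (5*3*(1 + 2*3) - 1*(-76))*((-11 + 0)/6) = (5*3*(1 + 6) + 76)*((1/6)*(-11)) = (5*3*7 + 76)*(-11/6) = (105 + 76)*(-11/6) = 181*(-11/6) = -1991/6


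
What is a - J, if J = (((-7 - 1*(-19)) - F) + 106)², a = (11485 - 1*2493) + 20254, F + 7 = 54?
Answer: 24205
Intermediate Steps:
F = 47 (F = -7 + 54 = 47)
a = 29246 (a = (11485 - 2493) + 20254 = 8992 + 20254 = 29246)
J = 5041 (J = (((-7 - 1*(-19)) - 1*47) + 106)² = (((-7 + 19) - 47) + 106)² = ((12 - 47) + 106)² = (-35 + 106)² = 71² = 5041)
a - J = 29246 - 1*5041 = 29246 - 5041 = 24205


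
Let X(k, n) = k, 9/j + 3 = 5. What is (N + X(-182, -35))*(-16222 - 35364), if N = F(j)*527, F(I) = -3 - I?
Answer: 213282317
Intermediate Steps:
j = 9/2 (j = 9/(-3 + 5) = 9/2 ≈ 4.5000)
N = -7905/2 (N = (-3 - 1*9/2)*527 = (-3 - 9/2)*527 = -15/2*527 = -7905/2 ≈ -3952.5)
(N + X(-182, -35))*(-16222 - 35364) = (-7905/2 - 182)*(-16222 - 35364) = -8269/2*(-51586) = 213282317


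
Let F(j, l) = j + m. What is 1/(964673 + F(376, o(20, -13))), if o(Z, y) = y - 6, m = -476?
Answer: 1/964573 ≈ 1.0367e-6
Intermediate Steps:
o(Z, y) = -6 + y
F(j, l) = -476 + j (F(j, l) = j - 476 = -476 + j)
1/(964673 + F(376, o(20, -13))) = 1/(964673 + (-476 + 376)) = 1/(964673 - 100) = 1/964573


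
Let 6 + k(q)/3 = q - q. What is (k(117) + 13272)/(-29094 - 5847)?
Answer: -4418/11647 ≈ -0.37932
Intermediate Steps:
k(q) = -18 (k(q) = -18 + 3*(q - q) = -18 + 3*0 = -18 + 0 = -18)
(k(117) + 13272)/(-29094 - 5847) = (-18 + 13272)/(-29094 - 5847) = 13254/(-34941) = 13254*(-1/34941) = -4418/11647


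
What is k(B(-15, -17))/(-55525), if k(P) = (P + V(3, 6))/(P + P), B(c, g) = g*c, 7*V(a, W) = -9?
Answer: -296/33037375 ≈ -8.9596e-6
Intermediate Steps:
V(a, W) = -9/7 (V(a, W) = (⅐)*(-9) = -9/7)
B(c, g) = c*g
k(P) = (-9/7 + P)/(2*P) (k(P) = (P - 9/7)/(P + P) = (-9/7 + P)/((2*P)) = (-9/7 + P)*(1/(2*P)) = (-9/7 + P)/(2*P))
k(B(-15, -17))/(-55525) = ((-9 + 7*(-15*(-17)))/(14*((-15*(-17)))))/(-55525) = ((1/14)*(-9 + 7*255)/255)*(-1/55525) = ((1/14)*(1/255)*(-9 + 1785))*(-1/55525) = ((1/14)*(1/255)*1776)*(-1/55525) = (296/595)*(-1/55525) = -296/33037375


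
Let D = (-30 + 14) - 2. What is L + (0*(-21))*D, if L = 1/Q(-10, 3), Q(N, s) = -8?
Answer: -1/8 ≈ -0.12500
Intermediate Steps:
D = -18 (D = -16 - 2 = -18)
L = -1/8 (L = 1/(-8) = -1/8 ≈ -0.12500)
L + (0*(-21))*D = -1/8 + (0*(-21))*(-18) = -1/8 + 0*(-18) = -1/8 + 0 = -1/8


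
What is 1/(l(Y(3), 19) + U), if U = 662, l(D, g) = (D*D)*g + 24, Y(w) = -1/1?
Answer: 1/705 ≈ 0.0014184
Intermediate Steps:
Y(w) = -1 (Y(w) = -1*1 = -1)
l(D, g) = 24 + g*D**2 (l(D, g) = D**2*g + 24 = g*D**2 + 24 = 24 + g*D**2)
1/(l(Y(3), 19) + U) = 1/((24 + 19*(-1)**2) + 662) = 1/((24 + 19*1) + 662) = 1/((24 + 19) + 662) = 1/(43 + 662) = 1/705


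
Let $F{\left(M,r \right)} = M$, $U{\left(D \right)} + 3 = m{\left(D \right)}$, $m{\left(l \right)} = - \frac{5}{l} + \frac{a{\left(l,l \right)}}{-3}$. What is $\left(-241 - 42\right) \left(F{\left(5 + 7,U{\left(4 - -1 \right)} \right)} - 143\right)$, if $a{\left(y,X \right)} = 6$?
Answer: $37073$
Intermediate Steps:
$m{\left(l \right)} = -2 - \frac{5}{l}$ ($m{\left(l \right)} = - \frac{5}{l} + \frac{6}{-3} = - \frac{5}{l} + 6 \left(- \frac{1}{3}\right) = - \frac{5}{l} - 2 = -2 - \frac{5}{l}$)
$U{\left(D \right)} = -5 - \frac{5}{D}$ ($U{\left(D \right)} = -3 - \left(2 + \frac{5}{D}\right) = -5 - \frac{5}{D}$)
$\left(-241 - 42\right) \left(F{\left(5 + 7,U{\left(4 - -1 \right)} \right)} - 143\right) = \left(-241 - 42\right) \left(\left(5 + 7\right) - 143\right) = \left(-241 + \left(-50 + 8\right)\right) \left(12 - 143\right) = \left(-241 - 42\right) \left(-131\right) = \left(-283\right) \left(-131\right) = 37073$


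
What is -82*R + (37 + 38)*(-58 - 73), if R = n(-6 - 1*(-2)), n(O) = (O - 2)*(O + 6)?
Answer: -8841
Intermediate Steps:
n(O) = (-2 + O)*(6 + O)
R = -12 (R = -12 + (-6 - 1*(-2))² + 4*(-6 - 1*(-2)) = -12 + (-6 + 2)² + 4*(-6 + 2) = -12 + (-4)² + 4*(-4) = -12 + 16 - 16 = -12)
-82*R + (37 + 38)*(-58 - 73) = -82*(-12) + (37 + 38)*(-58 - 73) = 984 + 75*(-131) = 984 - 9825 = -8841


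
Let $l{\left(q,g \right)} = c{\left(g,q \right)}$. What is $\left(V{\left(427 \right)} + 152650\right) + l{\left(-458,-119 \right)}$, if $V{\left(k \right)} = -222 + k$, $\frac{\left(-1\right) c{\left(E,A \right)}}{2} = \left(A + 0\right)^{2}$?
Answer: $-266673$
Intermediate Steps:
$c{\left(E,A \right)} = - 2 A^{2}$ ($c{\left(E,A \right)} = - 2 \left(A + 0\right)^{2} = - 2 A^{2}$)
$l{\left(q,g \right)} = - 2 q^{2}$
$\left(V{\left(427 \right)} + 152650\right) + l{\left(-458,-119 \right)} = \left(\left(-222 + 427\right) + 152650\right) - 2 \left(-458\right)^{2} = \left(205 + 152650\right) - 419528 = 152855 - 419528 = -266673$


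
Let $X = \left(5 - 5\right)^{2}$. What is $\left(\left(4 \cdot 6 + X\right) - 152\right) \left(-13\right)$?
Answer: $1664$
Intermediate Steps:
$X = 0$ ($X = 0^{2} = 0$)
$\left(\left(4 \cdot 6 + X\right) - 152\right) \left(-13\right) = \left(\left(4 \cdot 6 + 0\right) - 152\right) \left(-13\right) = \left(\left(24 + 0\right) - 152\right) \left(-13\right) = \left(24 - 152\right) \left(-13\right) = \left(-128\right) \left(-13\right) = 1664$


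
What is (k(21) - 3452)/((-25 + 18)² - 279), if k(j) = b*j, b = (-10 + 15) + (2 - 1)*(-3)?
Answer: 341/23 ≈ 14.826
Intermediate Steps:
b = 2 (b = 5 + 1*(-3) = 5 - 3 = 2)
k(j) = 2*j
(k(21) - 3452)/((-25 + 18)² - 279) = (2*21 - 3452)/((-25 + 18)² - 279) = (42 - 3452)/((-7)² - 279) = -3410/(49 - 279) = -3410/(-230) = -3410*(-1/230) = 341/23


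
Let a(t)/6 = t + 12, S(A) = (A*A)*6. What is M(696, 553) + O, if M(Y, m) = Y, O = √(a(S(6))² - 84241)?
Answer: 696 + √1787183 ≈ 2032.9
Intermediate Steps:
S(A) = 6*A² (S(A) = A²*6 = 6*A²)
a(t) = 72 + 6*t (a(t) = 6*(t + 12) = 6*(12 + t) = 72 + 6*t)
O = √1787183 (O = √((72 + 6*(6*6²))² - 84241) = √((72 + 6*(6*36))² - 84241) = √((72 + 6*216)² - 84241) = √((72 + 1296)² - 84241) = √(1368² - 84241) = √(1871424 - 84241) = √1787183 ≈ 1336.9)
M(696, 553) + O = 696 + √1787183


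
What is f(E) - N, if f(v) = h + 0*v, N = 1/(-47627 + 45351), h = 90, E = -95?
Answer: 204841/2276 ≈ 90.000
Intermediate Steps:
N = -1/2276 (N = 1/(-2276) = -1/2276 ≈ -0.00043937)
f(v) = 90 (f(v) = 90 + 0*v = 90 + 0 = 90)
f(E) - N = 90 - 1*(-1/2276) = 90 + 1/2276 = 204841/2276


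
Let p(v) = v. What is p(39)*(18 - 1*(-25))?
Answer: 1677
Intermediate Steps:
p(39)*(18 - 1*(-25)) = 39*(18 - 1*(-25)) = 39*(18 + 25) = 39*43 = 1677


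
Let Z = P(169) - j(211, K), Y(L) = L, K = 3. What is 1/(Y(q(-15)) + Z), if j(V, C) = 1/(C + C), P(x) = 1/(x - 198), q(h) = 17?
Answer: 174/2923 ≈ 0.059528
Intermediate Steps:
P(x) = 1/(-198 + x)
j(V, C) = 1/(2*C)
Z = -35/174 (Z = 1/(-198 + 169) - 1/(2*3) = 1/(-29) - 1/(2*3) = -1/29 - 1*1/6 = -1/29 - 1/6 = -35/174 ≈ -0.20115)
1/(Y(q(-15)) + Z) = 1/(17 - 35/174) = 1/(2923/174) = 174/2923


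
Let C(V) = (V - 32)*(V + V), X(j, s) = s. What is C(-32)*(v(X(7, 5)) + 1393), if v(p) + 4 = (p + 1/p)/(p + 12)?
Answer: 483700736/85 ≈ 5.6906e+6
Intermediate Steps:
v(p) = -4 + (p + 1/p)/(12 + p) (v(p) = -4 + (p + 1/p)/(p + 12) = -4 + (p + 1/p)/(12 + p))
C(V) = 2*V*(-32 + V) (C(V) = (-32 + V)*(2*V) = 2*V*(-32 + V))
C(-32)*(v(X(7, 5)) + 1393) = (2*(-32)*(-32 - 32))*((1 - 48*5 - 3*5²)/(5*(12 + 5)) + 1393) = (2*(-32)*(-64))*((⅕)*(1 - 240 - 3*25)/17 + 1393) = 4096*((⅕)*(1/17)*(1 - 240 - 75) + 1393) = 4096*((⅕)*(1/17)*(-314) + 1393) = 4096*(-314/85 + 1393) = 4096*(118091/85) = 483700736/85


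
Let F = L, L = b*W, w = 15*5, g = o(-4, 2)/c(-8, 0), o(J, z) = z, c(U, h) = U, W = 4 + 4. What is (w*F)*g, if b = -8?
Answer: 1200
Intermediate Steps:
W = 8
g = -¼ (g = 2/(-8) = 2*(-⅛) = -¼ ≈ -0.25000)
w = 75
L = -64 (L = -8*8 = -64)
F = -64
(w*F)*g = (75*(-64))*(-¼) = -4800*(-¼) = 1200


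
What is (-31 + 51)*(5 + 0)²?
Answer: 500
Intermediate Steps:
(-31 + 51)*(5 + 0)² = 20*5² = 20*25 = 500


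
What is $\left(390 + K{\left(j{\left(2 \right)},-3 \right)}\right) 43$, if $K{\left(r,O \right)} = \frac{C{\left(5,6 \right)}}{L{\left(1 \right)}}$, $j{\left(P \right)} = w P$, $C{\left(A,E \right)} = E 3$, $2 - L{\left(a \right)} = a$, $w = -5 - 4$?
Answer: $17544$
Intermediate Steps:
$w = -9$
$L{\left(a \right)} = 2 - a$
$C{\left(A,E \right)} = 3 E$
$j{\left(P \right)} = - 9 P$
$K{\left(r,O \right)} = 18$ ($K{\left(r,O \right)} = \frac{3 \cdot 6}{2 - 1} = \frac{18}{2 - 1} = \frac{18}{1} = 18 \cdot 1 = 18$)
$\left(390 + K{\left(j{\left(2 \right)},-3 \right)}\right) 43 = \left(390 + 18\right) 43 = 408 \cdot 43 = 17544$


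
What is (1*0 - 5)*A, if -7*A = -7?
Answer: -5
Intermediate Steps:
A = 1 (A = -⅐*(-7) = 1)
(1*0 - 5)*A = (1*0 - 5)*1 = (0 - 5)*1 = -5*1 = -5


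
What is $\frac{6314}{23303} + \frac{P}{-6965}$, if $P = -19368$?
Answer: $\frac{70758502}{23186485} \approx 3.0517$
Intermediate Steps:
$\frac{6314}{23303} + \frac{P}{-6965} = \frac{6314}{23303} - \frac{19368}{-6965} = 6314 \cdot \frac{1}{23303} - - \frac{19368}{6965} = \frac{902}{3329} + \frac{19368}{6965} = \frac{70758502}{23186485}$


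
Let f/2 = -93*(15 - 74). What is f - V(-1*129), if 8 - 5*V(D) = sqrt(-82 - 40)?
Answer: 54862/5 + I*sqrt(122)/5 ≈ 10972.0 + 2.2091*I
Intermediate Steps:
V(D) = 8/5 - I*sqrt(122)/5 (V(D) = 8/5 - sqrt(-82 - 40)/5 = 8/5 - I*sqrt(122)/5)
f = 10974 (f = 2*(-93*(15 - 74)) = 2*(-93*(-59)) = 2*5487 = 10974)
f - V(-1*129) = 10974 - (8/5 - I*sqrt(122)/5) = 10974 + (-8/5 + I*sqrt(122)/5) = 54862/5 + I*sqrt(122)/5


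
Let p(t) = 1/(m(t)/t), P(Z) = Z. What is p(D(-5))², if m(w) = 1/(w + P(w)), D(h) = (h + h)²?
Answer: 400000000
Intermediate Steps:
D(h) = 4*h² (D(h) = (2*h)² = 4*h²)
m(w) = 1/(2*w) (m(w) = 1/(w + w) = 1/(2*w))
p(t) = 2*t² (p(t) = 1/((1/(2*t))/t) = 1/(1/(2*t²)) = 2*t²)
p(D(-5))² = (2*(4*(-5)²)²)² = (2*(4*25)²)² = (2*100²)² = (2*10000)² = 20000² = 400000000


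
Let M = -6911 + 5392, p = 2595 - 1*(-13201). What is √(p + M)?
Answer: √14277 ≈ 119.49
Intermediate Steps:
p = 15796 (p = 2595 + 13201 = 15796)
M = -1519
√(p + M) = √(15796 - 1519) = √14277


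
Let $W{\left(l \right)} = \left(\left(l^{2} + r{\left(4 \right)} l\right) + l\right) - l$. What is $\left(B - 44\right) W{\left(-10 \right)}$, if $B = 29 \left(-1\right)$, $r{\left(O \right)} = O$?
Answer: $-4380$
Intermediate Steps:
$B = -29$
$W{\left(l \right)} = l^{2} + 4 l$ ($W{\left(l \right)} = \left(\left(l^{2} + 4 l\right) + l\right) - l = \left(l^{2} + 5 l\right) - l = l^{2} + 4 l$)
$\left(B - 44\right) W{\left(-10 \right)} = \left(-29 - 44\right) \left(- 10 \left(4 - 10\right)\right) = - 73 \left(\left(-10\right) \left(-6\right)\right) = \left(-73\right) 60 = -4380$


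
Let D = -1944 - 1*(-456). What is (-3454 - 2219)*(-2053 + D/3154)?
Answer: 18371017725/1577 ≈ 1.1649e+7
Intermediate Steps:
D = -1488 (D = -1944 + 456 = -1488)
(-3454 - 2219)*(-2053 + D/3154) = (-3454 - 2219)*(-2053 - 1488/3154) = -5673*(-2053 - 1488*1/3154) = -5673*(-2053 - 744/1577) = -5673*(-3238325/1577) = 18371017725/1577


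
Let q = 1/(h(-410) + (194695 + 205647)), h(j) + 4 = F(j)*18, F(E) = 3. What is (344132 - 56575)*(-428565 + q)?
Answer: -49343055133068803/400392 ≈ -1.2324e+11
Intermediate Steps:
h(j) = 50 (h(j) = -4 + 3*18 = -4 + 54 = 50)
q = 1/400392 (q = 1/(50 + (194695 + 205647)) = 1/(50 + 400342) = 1/400392 ≈ 2.4976e-6)
(344132 - 56575)*(-428565 + q) = (344132 - 56575)*(-428565 + 1/400392) = 287557*(-171593997479/400392) = -49343055133068803/400392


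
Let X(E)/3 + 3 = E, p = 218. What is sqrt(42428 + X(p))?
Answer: sqrt(43073) ≈ 207.54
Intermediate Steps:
X(E) = -9 + 3*E
sqrt(42428 + X(p)) = sqrt(42428 + (-9 + 3*218)) = sqrt(42428 + (-9 + 654)) = sqrt(42428 + 645) = sqrt(43073)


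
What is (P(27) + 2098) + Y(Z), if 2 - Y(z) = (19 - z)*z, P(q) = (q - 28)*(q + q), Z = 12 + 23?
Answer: 2606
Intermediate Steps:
Z = 35
P(q) = 2*q*(-28 + q) (P(q) = (-28 + q)*(2*q) = 2*q*(-28 + q))
Y(z) = 2 - z*(19 - z) (Y(z) = 2 - (19 - z)*z = 2 - z*(19 - z))
(P(27) + 2098) + Y(Z) = (2*27*(-28 + 27) + 2098) + (2 + 35² - 19*35) = (2*27*(-1) + 2098) + (2 + 1225 - 665) = (-54 + 2098) + 562 = 2044 + 562 = 2606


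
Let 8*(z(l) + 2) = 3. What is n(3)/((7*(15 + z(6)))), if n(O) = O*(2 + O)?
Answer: 120/749 ≈ 0.16021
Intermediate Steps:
z(l) = -13/8 (z(l) = -2 + (⅛)*3 = -2 + 3/8 = -13/8)
n(3)/((7*(15 + z(6)))) = (3*(2 + 3))/((7*(15 - 13/8))) = (3*5)/((7*(107/8))) = 15/(749/8) = 15*(8/749) = 120/749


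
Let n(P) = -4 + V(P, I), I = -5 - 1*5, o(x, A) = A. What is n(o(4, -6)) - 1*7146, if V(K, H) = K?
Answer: -7156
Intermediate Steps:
I = -10 (I = -5 - 5 = -10)
n(P) = -4 + P
n(o(4, -6)) - 1*7146 = (-4 - 6) - 1*7146 = -10 - 7146 = -7156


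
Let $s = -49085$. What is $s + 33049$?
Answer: $-16036$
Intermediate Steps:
$s + 33049 = -49085 + 33049 = -16036$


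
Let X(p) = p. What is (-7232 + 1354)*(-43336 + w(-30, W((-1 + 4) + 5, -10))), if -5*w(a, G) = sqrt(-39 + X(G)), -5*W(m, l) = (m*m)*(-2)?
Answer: 254729008 + 5878*I*sqrt(335)/25 ≈ 2.5473e+8 + 4303.4*I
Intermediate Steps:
W(m, l) = 2*m**2/5 (W(m, l) = -m*m*(-2)/5 = -m**2*(-2)/5 = -(-2)*m**2/5 = 2*m**2/5)
w(a, G) = -sqrt(-39 + G)/5
(-7232 + 1354)*(-43336 + w(-30, W((-1 + 4) + 5, -10))) = (-7232 + 1354)*(-43336 - sqrt(-39 + 2*((-1 + 4) + 5)**2/5)/5) = -5878*(-43336 - sqrt(-39 + 2*(3 + 5)**2/5)/5) = -5878*(-43336 - sqrt(-39 + (2/5)*8**2)/5) = -5878*(-43336 - sqrt(-39 + (2/5)*64)/5) = -5878*(-43336 - sqrt(-39 + 128/5)/5) = -5878*(-43336 - I*sqrt(335)/25) = 254729008 + 5878*I*sqrt(335)/25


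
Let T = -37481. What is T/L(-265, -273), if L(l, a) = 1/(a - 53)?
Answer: 12218806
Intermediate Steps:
L(l, a) = 1/(-53 + a)
T/L(-265, -273) = -37481/(1/(-53 - 273)) = -37481/(1/(-326)) = -37481/(-1/326) = -37481*(-326) = 12218806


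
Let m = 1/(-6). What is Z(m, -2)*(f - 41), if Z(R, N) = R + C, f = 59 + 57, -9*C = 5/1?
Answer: -325/6 ≈ -54.167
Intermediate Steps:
C = -5/9 (C = -5/(9*1) = -5/9 ≈ -0.55556)
f = 116
m = -⅙ ≈ -0.16667
Z(R, N) = -5/9 + R (Z(R, N) = R - 5/9 = -5/9 + R)
Z(m, -2)*(f - 41) = (-5/9 - ⅙)*(116 - 41) = -13/18*75 = -325/6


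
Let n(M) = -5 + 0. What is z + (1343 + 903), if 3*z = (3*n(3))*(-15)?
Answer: 2321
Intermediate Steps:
n(M) = -5
z = 75 (z = ((3*(-5))*(-15))/3 = (-15*(-15))/3 = (1/3)*225 = 75)
z + (1343 + 903) = 75 + (1343 + 903) = 75 + 2246 = 2321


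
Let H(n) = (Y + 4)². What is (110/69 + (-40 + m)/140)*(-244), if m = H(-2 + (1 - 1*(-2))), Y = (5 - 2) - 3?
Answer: -838384/2415 ≈ -347.16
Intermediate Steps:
Y = 0 (Y = 3 - 3 = 0)
H(n) = 16 (H(n) = (0 + 4)² = 4² = 16)
m = 16
(110/69 + (-40 + m)/140)*(-244) = (110/69 + (-40 + 16)/140)*(-244) = (110*(1/69) - 24*1/140)*(-244) = (110/69 - 6/35)*(-244) = (3436/2415)*(-244) = -838384/2415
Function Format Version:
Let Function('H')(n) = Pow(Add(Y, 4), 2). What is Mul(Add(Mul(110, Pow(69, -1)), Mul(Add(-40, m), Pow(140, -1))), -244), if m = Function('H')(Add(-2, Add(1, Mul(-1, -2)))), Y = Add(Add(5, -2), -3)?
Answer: Rational(-838384, 2415) ≈ -347.16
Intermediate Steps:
Y = 0 (Y = Add(3, -3) = 0)
Function('H')(n) = 16 (Function('H')(n) = Pow(Add(0, 4), 2) = Pow(4, 2) = 16)
m = 16
Mul(Add(Mul(110, Pow(69, -1)), Mul(Add(-40, m), Pow(140, -1))), -244) = Mul(Add(Mul(110, Pow(69, -1)), Mul(Add(-40, 16), Pow(140, -1))), -244) = Mul(Add(Mul(110, Rational(1, 69)), Mul(-24, Rational(1, 140))), -244) = Mul(Add(Rational(110, 69), Rational(-6, 35)), -244) = Mul(Rational(3436, 2415), -244) = Rational(-838384, 2415)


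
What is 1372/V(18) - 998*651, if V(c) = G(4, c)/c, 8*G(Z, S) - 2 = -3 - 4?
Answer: -3446058/5 ≈ -6.8921e+5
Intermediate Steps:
G(Z, S) = -5/8 (G(Z, S) = ¼ + (-3 - 4)/8 = ¼ + (⅛)*(-7) = ¼ - 7/8 = -5/8)
V(c) = -5/(8*c)
1372/V(18) - 998*651 = 1372/((-5/8/18)) - 998*651 = 1372/((-5/8*1/18)) - 649698 = 1372/(-5/144) - 649698 = 1372*(-144/5) - 649698 = -197568/5 - 649698 = -3446058/5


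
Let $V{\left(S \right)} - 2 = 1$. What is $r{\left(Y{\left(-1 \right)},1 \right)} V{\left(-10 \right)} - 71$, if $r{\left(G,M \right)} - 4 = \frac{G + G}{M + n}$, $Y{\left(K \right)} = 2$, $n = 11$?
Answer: $-58$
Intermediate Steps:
$V{\left(S \right)} = 3$ ($V{\left(S \right)} = 2 + 1 = 3$)
$r{\left(G,M \right)} = 4 + \frac{2 G}{11 + M}$ ($r{\left(G,M \right)} = 4 + \frac{G + G}{M + 11} = 4 + \frac{2 G}{11 + M}$)
$r{\left(Y{\left(-1 \right)},1 \right)} V{\left(-10 \right)} - 71 = \frac{2 \left(22 + 2 + 2 \cdot 1\right)}{11 + 1} \cdot 3 - 71 = \frac{2 \left(22 + 2 + 2\right)}{12} \cdot 3 - 71 = 2 \cdot \frac{1}{12} \cdot 26 \cdot 3 - 71 = \frac{13}{3} \cdot 3 - 71 = 13 - 71 = -58$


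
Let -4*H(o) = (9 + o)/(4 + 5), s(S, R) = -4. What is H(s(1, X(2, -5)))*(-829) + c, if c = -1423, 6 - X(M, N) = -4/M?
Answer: -47083/36 ≈ -1307.9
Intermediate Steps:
X(M, N) = 6 + 4/M (X(M, N) = 6 - (-4)/M = 6 + 4/M)
H(o) = -1/4 - o/36 (H(o) = -(9 + o)/(4*(4 + 5)) = -(9 + o)/(4*9) = -(1 + o/9)/4 = -1/4 - o/36)
H(s(1, X(2, -5)))*(-829) + c = (-1/4 - 1/36*(-4))*(-829) - 1423 = (-1/4 + 1/9)*(-829) - 1423 = -5/36*(-829) - 1423 = 4145/36 - 1423 = -47083/36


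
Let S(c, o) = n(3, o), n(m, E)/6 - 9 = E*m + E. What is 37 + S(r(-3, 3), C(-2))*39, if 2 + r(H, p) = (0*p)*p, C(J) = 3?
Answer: 4951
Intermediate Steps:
n(m, E) = 54 + 6*E + 6*E*m (n(m, E) = 54 + 6*(E*m + E) = 54 + 6*(E + E*m) = 54 + (6*E + 6*E*m) = 54 + 6*E + 6*E*m)
r(H, p) = -2 (r(H, p) = -2 + (0*p)*p = -2 + 0*p = -2 + 0 = -2)
S(c, o) = 54 + 24*o (S(c, o) = 54 + 6*o + 6*o*3 = 54 + 6*o + 18*o = 54 + 24*o)
37 + S(r(-3, 3), C(-2))*39 = 37 + (54 + 24*3)*39 = 37 + (54 + 72)*39 = 37 + 126*39 = 37 + 4914 = 4951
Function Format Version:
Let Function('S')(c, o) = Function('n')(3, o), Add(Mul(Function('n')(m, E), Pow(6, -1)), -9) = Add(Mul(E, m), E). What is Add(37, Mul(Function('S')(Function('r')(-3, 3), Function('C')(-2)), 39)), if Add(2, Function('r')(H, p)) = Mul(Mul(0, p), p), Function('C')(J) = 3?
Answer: 4951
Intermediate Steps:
Function('n')(m, E) = Add(54, Mul(6, E), Mul(6, E, m)) (Function('n')(m, E) = Add(54, Mul(6, Add(Mul(E, m), E))) = Add(54, Mul(6, Add(E, Mul(E, m)))) = Add(54, Add(Mul(6, E), Mul(6, E, m))) = Add(54, Mul(6, E), Mul(6, E, m)))
Function('r')(H, p) = -2 (Function('r')(H, p) = Add(-2, Mul(Mul(0, p), p)) = Add(-2, Mul(0, p)) = Add(-2, 0) = -2)
Function('S')(c, o) = Add(54, Mul(24, o)) (Function('S')(c, o) = Add(54, Mul(6, o), Mul(6, o, 3)) = Add(54, Mul(6, o), Mul(18, o)) = Add(54, Mul(24, o)))
Add(37, Mul(Function('S')(Function('r')(-3, 3), Function('C')(-2)), 39)) = Add(37, Mul(Add(54, Mul(24, 3)), 39)) = Add(37, Mul(Add(54, 72), 39)) = Add(37, Mul(126, 39)) = Add(37, 4914) = 4951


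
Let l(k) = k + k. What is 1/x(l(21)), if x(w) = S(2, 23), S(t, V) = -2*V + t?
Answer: -1/44 ≈ -0.022727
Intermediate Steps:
l(k) = 2*k
S(t, V) = t - 2*V
x(w) = -44 (x(w) = 2 - 2*23 = 2 - 46 = -44)
1/x(l(21)) = 1/(-44) = -1/44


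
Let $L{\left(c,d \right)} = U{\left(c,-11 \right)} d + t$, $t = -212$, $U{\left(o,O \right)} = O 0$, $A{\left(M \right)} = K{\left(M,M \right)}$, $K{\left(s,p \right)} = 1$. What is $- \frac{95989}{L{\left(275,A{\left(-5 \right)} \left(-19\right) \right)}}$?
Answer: $\frac{95989}{212} \approx 452.78$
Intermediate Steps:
$A{\left(M \right)} = 1$
$U{\left(o,O \right)} = 0$
$L{\left(c,d \right)} = -212$ ($L{\left(c,d \right)} = 0 d - 212 = 0 - 212 = -212$)
$- \frac{95989}{L{\left(275,A{\left(-5 \right)} \left(-19\right) \right)}} = - \frac{95989}{-212} = \left(-95989\right) \left(- \frac{1}{212}\right) = \frac{95989}{212}$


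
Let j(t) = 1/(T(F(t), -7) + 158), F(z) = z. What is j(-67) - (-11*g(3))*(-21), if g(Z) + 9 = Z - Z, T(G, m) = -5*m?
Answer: 401248/193 ≈ 2079.0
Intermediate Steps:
g(Z) = -9 (g(Z) = -9 + (Z - Z) = -9 + 0 = -9)
j(t) = 1/193 (j(t) = 1/(-5*(-7) + 158) = 1/(35 + 158) = 1/193)
j(-67) - (-11*g(3))*(-21) = 1/193 - (-11*(-9))*(-21) = 1/193 - 99*(-21) = 1/193 - 1*(-2079) = 1/193 + 2079 = 401248/193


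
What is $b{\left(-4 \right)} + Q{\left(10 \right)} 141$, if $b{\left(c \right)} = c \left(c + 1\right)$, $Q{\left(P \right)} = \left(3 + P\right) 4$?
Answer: $7344$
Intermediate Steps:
$Q{\left(P \right)} = 12 + 4 P$
$b{\left(c \right)} = c \left(1 + c\right)$
$b{\left(-4 \right)} + Q{\left(10 \right)} 141 = - 4 \left(1 - 4\right) + \left(12 + 4 \cdot 10\right) 141 = \left(-4\right) \left(-3\right) + \left(12 + 40\right) 141 = 12 + 52 \cdot 141 = 12 + 7332 = 7344$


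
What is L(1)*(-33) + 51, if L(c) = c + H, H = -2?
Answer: 84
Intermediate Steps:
L(c) = -2 + c (L(c) = c - 2 = -2 + c)
L(1)*(-33) + 51 = (-2 + 1)*(-33) + 51 = -1*(-33) + 51 = 33 + 51 = 84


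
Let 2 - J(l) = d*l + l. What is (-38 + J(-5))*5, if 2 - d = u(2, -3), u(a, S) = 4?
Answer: -205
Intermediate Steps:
d = -2 (d = 2 - 1*4 = 2 - 4 = -2)
J(l) = 2 + l (J(l) = 2 - (-2*l + l) = 2 - (-1)*l = 2 + l)
(-38 + J(-5))*5 = (-38 + (2 - 5))*5 = (-38 - 3)*5 = -41*5 = -205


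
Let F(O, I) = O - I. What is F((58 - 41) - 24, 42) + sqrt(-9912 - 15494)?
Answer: -49 + I*sqrt(25406) ≈ -49.0 + 159.39*I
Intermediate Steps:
F((58 - 41) - 24, 42) + sqrt(-9912 - 15494) = (((58 - 41) - 24) - 1*42) + sqrt(-9912 - 15494) = ((17 - 24) - 42) + sqrt(-25406) = (-7 - 42) + I*sqrt(25406) = -49 + I*sqrt(25406)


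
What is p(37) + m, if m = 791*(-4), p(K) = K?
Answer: -3127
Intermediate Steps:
m = -3164
p(37) + m = 37 - 3164 = -3127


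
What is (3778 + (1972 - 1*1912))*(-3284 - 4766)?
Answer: -30895900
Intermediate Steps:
(3778 + (1972 - 1*1912))*(-3284 - 4766) = (3778 + (1972 - 1912))*(-8050) = (3778 + 60)*(-8050) = 3838*(-8050) = -30895900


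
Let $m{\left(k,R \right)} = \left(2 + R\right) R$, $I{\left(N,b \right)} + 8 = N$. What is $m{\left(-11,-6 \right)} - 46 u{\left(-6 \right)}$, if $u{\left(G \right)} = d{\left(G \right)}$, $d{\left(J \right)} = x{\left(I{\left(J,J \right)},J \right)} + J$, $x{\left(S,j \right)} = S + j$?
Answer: $1220$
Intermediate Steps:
$I{\left(N,b \right)} = -8 + N$
$m{\left(k,R \right)} = R \left(2 + R\right)$
$d{\left(J \right)} = -8 + 3 J$ ($d{\left(J \right)} = \left(\left(-8 + J\right) + J\right) + J = \left(-8 + 2 J\right) + J = -8 + 3 J$)
$u{\left(G \right)} = -8 + 3 G$
$m{\left(-11,-6 \right)} - 46 u{\left(-6 \right)} = - 6 \left(2 - 6\right) - 46 \left(-8 + 3 \left(-6\right)\right) = \left(-6\right) \left(-4\right) - 46 \left(-8 - 18\right) = 24 - -1196 = 24 + 1196 = 1220$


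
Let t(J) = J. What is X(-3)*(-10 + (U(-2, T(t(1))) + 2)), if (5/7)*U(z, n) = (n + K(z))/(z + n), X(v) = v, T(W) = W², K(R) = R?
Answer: 99/5 ≈ 19.800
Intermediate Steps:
U(z, n) = 7/5 (U(z, n) = 7*((n + z)/(z + n))/5 = 7*((n + z)/(n + z))/5 = (7/5)*1 = 7/5)
X(-3)*(-10 + (U(-2, T(t(1))) + 2)) = -3*(-10 + (7/5 + 2)) = -3*(-10 + 17/5) = -3*(-33/5) = 99/5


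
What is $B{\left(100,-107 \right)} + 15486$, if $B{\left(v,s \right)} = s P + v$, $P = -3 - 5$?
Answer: $16442$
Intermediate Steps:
$P = -8$
$B{\left(v,s \right)} = v - 8 s$ ($B{\left(v,s \right)} = s \left(-8\right) + v = - 8 s + v = v - 8 s$)
$B{\left(100,-107 \right)} + 15486 = \left(100 - -856\right) + 15486 = \left(100 + 856\right) + 15486 = 956 + 15486 = 16442$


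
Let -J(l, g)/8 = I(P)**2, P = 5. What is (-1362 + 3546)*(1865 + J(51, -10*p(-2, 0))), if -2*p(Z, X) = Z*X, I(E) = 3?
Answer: 3915912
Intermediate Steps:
p(Z, X) = -X*Z/2 (p(Z, X) = -Z*X/2 = -X*Z/2)
J(l, g) = -72 (J(l, g) = -8*3**2 = -8*9 = -72)
(-1362 + 3546)*(1865 + J(51, -10*p(-2, 0))) = (-1362 + 3546)*(1865 - 72) = 2184*1793 = 3915912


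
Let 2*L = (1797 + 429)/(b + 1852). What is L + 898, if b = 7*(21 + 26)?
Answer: 653217/727 ≈ 898.51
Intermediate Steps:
b = 329 (b = 7*47 = 329)
L = 371/727 (L = ((1797 + 429)/(329 + 1852))/2 = (2226/2181)/2 = (2226*(1/2181))/2 = (½)*(742/727) = 371/727 ≈ 0.51032)
L + 898 = 371/727 + 898 = 653217/727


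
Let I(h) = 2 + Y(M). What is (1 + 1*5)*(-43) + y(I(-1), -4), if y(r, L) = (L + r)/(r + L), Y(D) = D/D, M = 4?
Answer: -257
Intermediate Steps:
Y(D) = 1
I(h) = 3 (I(h) = 2 + 1 = 3)
y(r, L) = 1 (y(r, L) = (L + r)/(L + r) = 1)
(1 + 1*5)*(-43) + y(I(-1), -4) = (1 + 1*5)*(-43) + 1 = (1 + 5)*(-43) + 1 = 6*(-43) + 1 = -258 + 1 = -257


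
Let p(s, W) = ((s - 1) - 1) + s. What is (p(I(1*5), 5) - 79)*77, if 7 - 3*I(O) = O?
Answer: -18403/3 ≈ -6134.3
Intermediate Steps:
I(O) = 7/3 - O/3
p(s, W) = -2 + 2*s (p(s, W) = ((-1 + s) - 1) + s = (-2 + s) + s = -2 + 2*s)
(p(I(1*5), 5) - 79)*77 = ((-2 + 2*(7/3 - 5/3)) - 79)*77 = ((-2 + 2*(⅔)) - 79)*77 = ((-2 + 4/3) - 79)*77 = (-⅔ - 79)*77 = -239/3*77 = -18403/3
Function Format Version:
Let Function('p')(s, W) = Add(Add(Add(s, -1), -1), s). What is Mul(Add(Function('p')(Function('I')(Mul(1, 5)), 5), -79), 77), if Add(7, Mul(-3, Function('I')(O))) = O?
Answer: Rational(-18403, 3) ≈ -6134.3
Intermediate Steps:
Function('I')(O) = Add(Rational(7, 3), Mul(Rational(-1, 3), O))
Function('p')(s, W) = Add(-2, Mul(2, s)) (Function('p')(s, W) = Add(Add(Add(-1, s), -1), s) = Add(Add(-2, s), s) = Add(-2, Mul(2, s)))
Mul(Add(Function('p')(Function('I')(Mul(1, 5)), 5), -79), 77) = Mul(Add(Add(-2, Mul(2, Add(Rational(7, 3), Mul(Rational(-1, 3), Mul(1, 5))))), -79), 77) = Mul(Add(Add(-2, Mul(2, Add(Rational(7, 3), Mul(Rational(-1, 3), 5)))), -79), 77) = Mul(Add(Add(-2, Mul(2, Add(Rational(7, 3), Rational(-5, 3)))), -79), 77) = Mul(Add(Add(-2, Mul(2, Rational(2, 3))), -79), 77) = Mul(Add(Add(-2, Rational(4, 3)), -79), 77) = Mul(Add(Rational(-2, 3), -79), 77) = Mul(Rational(-239, 3), 77) = Rational(-18403, 3)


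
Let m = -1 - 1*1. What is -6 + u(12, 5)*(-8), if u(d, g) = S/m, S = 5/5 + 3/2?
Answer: 4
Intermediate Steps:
S = 5/2 (S = 5*(⅕) + 3*(½) = 1 + 3/2 = 5/2 ≈ 2.5000)
m = -2 (m = -1 - 1 = -2)
u(d, g) = -5/4 (u(d, g) = (5/2)/(-2) = (5/2)*(-½) = -5/4)
-6 + u(12, 5)*(-8) = -6 - 5/4*(-8) = -6 + 10 = 4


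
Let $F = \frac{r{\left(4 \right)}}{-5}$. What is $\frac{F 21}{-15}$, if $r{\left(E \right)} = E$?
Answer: $\frac{28}{25} \approx 1.12$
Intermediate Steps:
$F = - \frac{4}{5}$ ($F = \frac{4}{-5} = 4 \left(- \frac{1}{5}\right) = - \frac{4}{5} \approx -0.8$)
$\frac{F 21}{-15} = \frac{\left(- \frac{4}{5}\right) 21}{-15} = \left(- \frac{84}{5}\right) \left(- \frac{1}{15}\right) = \frac{28}{25}$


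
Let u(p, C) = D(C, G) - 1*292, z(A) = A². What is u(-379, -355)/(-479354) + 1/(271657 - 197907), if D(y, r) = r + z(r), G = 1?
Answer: 10933427/17676178750 ≈ 0.00061854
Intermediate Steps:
D(y, r) = r + r²
u(p, C) = -290 (u(p, C) = 1*(1 + 1) - 1*292 = 1*2 - 292 = 2 - 292 = -290)
u(-379, -355)/(-479354) + 1/(271657 - 197907) = -290/(-479354) + 1/(271657 - 197907) = -290*(-1/479354) + 1/73750 = 145/239677 + 1/73750 = 10933427/17676178750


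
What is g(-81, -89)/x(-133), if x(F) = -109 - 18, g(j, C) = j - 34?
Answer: 115/127 ≈ 0.90551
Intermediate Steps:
g(j, C) = -34 + j
x(F) = -127
g(-81, -89)/x(-133) = (-34 - 81)/(-127) = -115*(-1/127) = 115/127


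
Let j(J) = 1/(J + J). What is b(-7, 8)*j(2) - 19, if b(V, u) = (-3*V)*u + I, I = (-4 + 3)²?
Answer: 93/4 ≈ 23.250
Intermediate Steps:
j(J) = 1/(2*J)
I = 1 (I = (-1)² = 1)
b(V, u) = 1 - 3*V*u (b(V, u) = (-3*V)*u + 1 = -3*V*u + 1 = 1 - 3*V*u)
b(-7, 8)*j(2) - 19 = (1 - 3*(-7)*8)*((½)/2) - 19 = (1 + 168)*((½)*(½)) - 19 = 169*(¼) - 19 = 169/4 - 19 = 93/4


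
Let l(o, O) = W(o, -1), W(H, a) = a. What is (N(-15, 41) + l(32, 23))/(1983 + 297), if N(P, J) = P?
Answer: -2/285 ≈ -0.0070175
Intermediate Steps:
l(o, O) = -1
(N(-15, 41) + l(32, 23))/(1983 + 297) = (-15 - 1)/(1983 + 297) = -16/2280 = -16*1/2280 = -2/285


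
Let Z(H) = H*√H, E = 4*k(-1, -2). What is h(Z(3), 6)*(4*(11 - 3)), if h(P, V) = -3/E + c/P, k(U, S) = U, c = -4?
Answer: 24 - 128*√3/9 ≈ -0.63361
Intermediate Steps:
E = -4 (E = 4*(-1) = -4)
Z(H) = H^(3/2)
h(P, V) = ¾ - 4/P (h(P, V) = -3/(-4) - 4/P = -3*(-¼) - 4/P = ¾ - 4/P)
h(Z(3), 6)*(4*(11 - 3)) = (¾ - 4*√3/9)*(4*(11 - 3)) = (¾ - 4*√3/9)*(4*8) = (¾ - 4*√3/9)*32 = 24 - 128*√3/9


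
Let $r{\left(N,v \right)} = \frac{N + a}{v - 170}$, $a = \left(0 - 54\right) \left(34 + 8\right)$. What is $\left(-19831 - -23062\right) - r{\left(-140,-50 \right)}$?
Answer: $\frac{177103}{55} \approx 3220.1$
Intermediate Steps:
$a = -2268$ ($a = \left(-54\right) 42 = -2268$)
$r{\left(N,v \right)} = \frac{-2268 + N}{-170 + v}$ ($r{\left(N,v \right)} = \frac{N - 2268}{v - 170} = \frac{-2268 + N}{-170 + v}$)
$\left(-19831 - -23062\right) - r{\left(-140,-50 \right)} = \left(-19831 - -23062\right) - \frac{-2268 - 140}{-170 - 50} = \left(-19831 + 23062\right) - \frac{1}{-220} \left(-2408\right) = 3231 - \left(- \frac{1}{220}\right) \left(-2408\right) = 3231 - \frac{602}{55} = \frac{177103}{55}$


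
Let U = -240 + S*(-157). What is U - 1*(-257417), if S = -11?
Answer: 258904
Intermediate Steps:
U = 1487 (U = -240 - 11*(-157) = -240 + 1727 = 1487)
U - 1*(-257417) = 1487 - 1*(-257417) = 1487 + 257417 = 258904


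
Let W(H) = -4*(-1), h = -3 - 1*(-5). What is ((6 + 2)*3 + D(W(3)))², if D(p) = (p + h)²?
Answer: 3600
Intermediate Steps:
h = 2 (h = -3 + 5 = 2)
W(H) = 4
D(p) = (2 + p)² (D(p) = (p + 2)² = (2 + p)²)
((6 + 2)*3 + D(W(3)))² = ((6 + 2)*3 + (2 + 4)²)² = (8*3 + 6²)² = (24 + 36)² = 60² = 3600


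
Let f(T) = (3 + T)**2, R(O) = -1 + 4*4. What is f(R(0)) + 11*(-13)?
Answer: 181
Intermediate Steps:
R(O) = 15 (R(O) = -1 + 16 = 15)
f(R(0)) + 11*(-13) = (3 + 15)**2 + 11*(-13) = 18**2 - 143 = 324 - 143 = 181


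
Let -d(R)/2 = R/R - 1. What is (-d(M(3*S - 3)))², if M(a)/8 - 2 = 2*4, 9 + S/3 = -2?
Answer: 0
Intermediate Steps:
S = -33 (S = -27 + 3*(-2) = -27 - 6 = -33)
M(a) = 80 (M(a) = 16 + 8*(2*4) = 16 + 8*8 = 16 + 64 = 80)
d(R) = 0 (d(R) = -2*(R/R - 1) = -2*(1 - 1) = -2*0 = 0)
(-d(M(3*S - 3)))² = (-1*0)² = 0² = 0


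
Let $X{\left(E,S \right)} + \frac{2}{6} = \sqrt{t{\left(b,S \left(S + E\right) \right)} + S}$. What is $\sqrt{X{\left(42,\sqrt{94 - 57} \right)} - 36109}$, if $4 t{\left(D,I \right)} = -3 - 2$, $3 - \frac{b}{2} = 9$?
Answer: $\frac{\sqrt{-1299936 + 18 \sqrt{-5 + 4 \sqrt{37}}}}{6} \approx 190.02 i$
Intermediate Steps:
$b = -12$ ($b = 6 - 18 = -12$)
$t{\left(D,I \right)} = - \frac{5}{4}$ ($t{\left(D,I \right)} = \frac{-3 - 2}{4} = \frac{1}{4} \left(-5\right) = - \frac{5}{4}$)
$X{\left(E,S \right)} = - \frac{1}{3} + \sqrt{- \frac{5}{4} + S}$
$\sqrt{X{\left(42,\sqrt{94 - 57} \right)} - 36109} = \sqrt{\left(- \frac{1}{3} + \frac{\sqrt{-5 + 4 \sqrt{94 - 57}}}{2}\right) - 36109} = \sqrt{\left(- \frac{1}{3} + \frac{\sqrt{-5 + 4 \sqrt{37}}}{2}\right) - 36109} = \sqrt{- \frac{108328}{3} + \frac{\sqrt{-5 + 4 \sqrt{37}}}{2}}$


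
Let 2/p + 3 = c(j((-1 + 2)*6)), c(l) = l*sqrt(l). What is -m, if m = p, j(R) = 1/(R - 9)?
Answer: 81/122 - 3*I*sqrt(3)/122 ≈ 0.66393 - 0.042591*I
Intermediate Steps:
j(R) = 1/(-9 + R)
c(l) = l**(3/2)
p = 2/(-3 - I*sqrt(3)/9) (p = 2/(-3 + (1/(-9 + (-1 + 2)*6))**(3/2)) = 2/(-3 + (1/(-9 + 1*6))**(3/2)) = 2/(-3 + (1/(-9 + 6))**(3/2)) = 2/(-3 + (1/(-3))**(3/2)) = 2/(-3 + (-1/3)**(3/2)) = 2/(-3 - I*sqrt(3)/9) ≈ -0.66393 + 0.042591*I)
m = -81/122 + 3*I*sqrt(3)/122 ≈ -0.66393 + 0.042591*I
-m = -(-81/122 + 3*I*sqrt(3)/122) = 81/122 - 3*I*sqrt(3)/122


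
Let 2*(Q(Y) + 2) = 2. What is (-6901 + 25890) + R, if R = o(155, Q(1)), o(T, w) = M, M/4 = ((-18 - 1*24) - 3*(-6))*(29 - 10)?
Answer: 17165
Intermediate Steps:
Q(Y) = -1 (Q(Y) = -2 + (1/2)*2 = -2 + 1 = -1)
M = -1824 (M = 4*(((-18 - 1*24) - 3*(-6))*(29 - 10)) = 4*(((-18 - 24) + 18)*19) = 4*((-42 + 18)*19) = 4*(-24*19) = 4*(-456) = -1824)
o(T, w) = -1824
R = -1824
(-6901 + 25890) + R = (-6901 + 25890) - 1824 = 18989 - 1824 = 17165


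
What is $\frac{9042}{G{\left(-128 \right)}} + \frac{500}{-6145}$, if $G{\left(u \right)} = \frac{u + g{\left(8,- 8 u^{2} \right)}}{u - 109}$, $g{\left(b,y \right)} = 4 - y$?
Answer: $- \frac{1323392633}{80467546} \approx -16.446$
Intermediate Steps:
$G{\left(u \right)} = \frac{4 + u + 8 u^{2}}{-109 + u}$ ($G{\left(u \right)} = \frac{u - \left(-4 - 8 u^{2}\right)}{u - 109} = \frac{u + \left(4 + 8 u^{2}\right)}{-109 + u} = \frac{4 + u + 8 u^{2}}{-109 + u}$)
$\frac{9042}{G{\left(-128 \right)}} + \frac{500}{-6145} = \frac{9042}{\frac{1}{-109 - 128} \left(4 - 128 + 8 \left(-128\right)^{2}\right)} + \frac{500}{-6145} = \frac{9042}{\frac{1}{-237} \left(4 - 128 + 8 \cdot 16384\right)} + 500 \left(- \frac{1}{6145}\right) = \frac{9042}{\left(- \frac{1}{237}\right) \left(4 - 128 + 131072\right)} - \frac{100}{1229} = \frac{9042}{\left(- \frac{1}{237}\right) 130948} - \frac{100}{1229} = \frac{9042}{- \frac{130948}{237}} - \frac{100}{1229} = 9042 \left(- \frac{237}{130948}\right) - \frac{100}{1229} = - \frac{1071477}{65474} - \frac{100}{1229} = - \frac{1323392633}{80467546}$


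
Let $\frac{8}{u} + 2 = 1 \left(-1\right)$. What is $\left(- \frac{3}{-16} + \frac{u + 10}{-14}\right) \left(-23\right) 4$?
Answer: $\frac{2599}{84} \approx 30.94$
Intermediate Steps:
$u = - \frac{8}{3}$ ($u = \frac{8}{-2 + 1 \left(-1\right)} = \frac{8}{-2 - 1} = \frac{8}{-3} = 8 \left(- \frac{1}{3}\right) = - \frac{8}{3} \approx -2.6667$)
$\left(- \frac{3}{-16} + \frac{u + 10}{-14}\right) \left(-23\right) 4 = \left(- \frac{3}{-16} + \frac{- \frac{8}{3} + 10}{-14}\right) \left(-23\right) 4 = \left(\left(-3\right) \left(- \frac{1}{16}\right) + \frac{22}{3} \left(- \frac{1}{14}\right)\right) \left(-23\right) 4 = \left(\frac{3}{16} - \frac{11}{21}\right) \left(-23\right) 4 = \left(- \frac{113}{336}\right) \left(-23\right) 4 = \frac{2599}{336} \cdot 4 = \frac{2599}{84}$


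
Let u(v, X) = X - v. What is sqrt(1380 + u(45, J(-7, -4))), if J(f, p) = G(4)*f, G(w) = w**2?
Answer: sqrt(1223) ≈ 34.971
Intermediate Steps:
J(f, p) = 16*f (J(f, p) = 4**2*f = 16*f)
sqrt(1380 + u(45, J(-7, -4))) = sqrt(1380 + (16*(-7) - 1*45)) = sqrt(1380 + (-112 - 45)) = sqrt(1380 - 157) = sqrt(1223)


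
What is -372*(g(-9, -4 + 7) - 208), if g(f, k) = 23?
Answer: 68820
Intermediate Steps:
-372*(g(-9, -4 + 7) - 208) = -372*(23 - 208) = -372*(-185) = 68820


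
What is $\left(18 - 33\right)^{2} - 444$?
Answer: $-219$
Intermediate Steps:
$\left(18 - 33\right)^{2} - 444 = \left(-15\right)^{2} - 444 = 225 - 444 = -219$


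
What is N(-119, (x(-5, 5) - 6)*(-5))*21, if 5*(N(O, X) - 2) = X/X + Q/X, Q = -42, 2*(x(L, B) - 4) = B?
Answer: 2919/25 ≈ 116.76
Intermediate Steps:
x(L, B) = 4 + B/2
N(O, X) = 11/5 - 42/(5*X) (N(O, X) = 2 + (X/X - 42/X)/5 = 2 + (1 - 42/X)/5 = 2 + (1/5 - 42/(5*X)) = 11/5 - 42/(5*X))
N(-119, (x(-5, 5) - 6)*(-5))*21 = ((-42 + 11*(((4 + (1/2)*5) - 6)*(-5)))/(5*((((4 + (1/2)*5) - 6)*(-5)))))*21 = ((-42 + 11*(((4 + 5/2) - 6)*(-5)))/(5*((((4 + 5/2) - 6)*(-5)))))*21 = ((-42 + 11*((13/2 - 6)*(-5)))/(5*(((13/2 - 6)*(-5)))))*21 = ((-42 + 11*((1/2)*(-5)))/(5*(((1/2)*(-5)))))*21 = ((-42 + 11*(-5/2))/(5*(-5/2)))*21 = ((1/5)*(-2/5)*(-42 - 55/2))*21 = ((1/5)*(-2/5)*(-139/2))*21 = (139/25)*21 = 2919/25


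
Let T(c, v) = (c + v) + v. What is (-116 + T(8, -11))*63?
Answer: -8190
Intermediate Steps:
T(c, v) = c + 2*v
(-116 + T(8, -11))*63 = (-116 + (8 + 2*(-11)))*63 = (-116 + (8 - 22))*63 = (-116 - 14)*63 = -130*63 = -8190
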